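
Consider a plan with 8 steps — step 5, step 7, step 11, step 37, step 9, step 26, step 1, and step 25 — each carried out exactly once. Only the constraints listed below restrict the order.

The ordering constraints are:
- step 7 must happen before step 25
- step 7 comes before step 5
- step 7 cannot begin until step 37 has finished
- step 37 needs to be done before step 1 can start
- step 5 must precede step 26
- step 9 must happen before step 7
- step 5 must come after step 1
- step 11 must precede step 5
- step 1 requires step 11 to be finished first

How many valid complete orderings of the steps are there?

58

The steps with no prerequisites are step 11, step 37, step 9; any of them can be placed first.
Systematically extending each partial ordering one step at a time and counting, there are 58 complete orderings.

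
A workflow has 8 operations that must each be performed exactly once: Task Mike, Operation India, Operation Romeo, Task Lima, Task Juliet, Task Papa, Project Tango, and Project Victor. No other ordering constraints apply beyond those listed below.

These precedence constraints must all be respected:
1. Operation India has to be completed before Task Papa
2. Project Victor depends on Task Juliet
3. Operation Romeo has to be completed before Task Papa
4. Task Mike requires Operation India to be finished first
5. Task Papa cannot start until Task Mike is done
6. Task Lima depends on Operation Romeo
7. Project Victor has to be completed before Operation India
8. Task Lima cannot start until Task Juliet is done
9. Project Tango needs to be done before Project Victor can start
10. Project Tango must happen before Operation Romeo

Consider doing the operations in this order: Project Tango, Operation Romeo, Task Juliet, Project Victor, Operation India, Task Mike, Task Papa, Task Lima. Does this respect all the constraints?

Yes

Every stated constraint is respected: Operation Romeo sits at position 2, ahead of Task Lima at position 8, and each of the other listed pairs likewise has the predecessor earlier in the sequence.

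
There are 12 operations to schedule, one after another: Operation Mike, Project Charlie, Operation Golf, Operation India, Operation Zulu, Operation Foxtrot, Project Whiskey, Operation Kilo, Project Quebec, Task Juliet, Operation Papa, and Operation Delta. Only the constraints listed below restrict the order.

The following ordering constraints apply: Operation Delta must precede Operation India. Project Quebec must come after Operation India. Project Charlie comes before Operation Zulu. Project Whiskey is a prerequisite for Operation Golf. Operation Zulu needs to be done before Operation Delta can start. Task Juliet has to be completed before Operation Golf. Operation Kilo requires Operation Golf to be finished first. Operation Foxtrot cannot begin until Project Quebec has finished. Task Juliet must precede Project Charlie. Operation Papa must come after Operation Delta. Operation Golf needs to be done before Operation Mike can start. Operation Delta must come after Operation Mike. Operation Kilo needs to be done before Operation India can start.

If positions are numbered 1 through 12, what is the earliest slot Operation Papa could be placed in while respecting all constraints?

8

Every operation that must precede Operation Papa has to come before it. Tracing all chains that end at Operation Papa, those operations are: Operation Mike, Project Charlie, Operation Golf, Operation Zulu, Project Whiskey, Task Juliet, Operation Delta — 7 in total.
So at minimum 7 operations come before Operation Papa, putting Operation Papa no earlier than position 8. That position is achievable by scheduling exactly those predecessors first.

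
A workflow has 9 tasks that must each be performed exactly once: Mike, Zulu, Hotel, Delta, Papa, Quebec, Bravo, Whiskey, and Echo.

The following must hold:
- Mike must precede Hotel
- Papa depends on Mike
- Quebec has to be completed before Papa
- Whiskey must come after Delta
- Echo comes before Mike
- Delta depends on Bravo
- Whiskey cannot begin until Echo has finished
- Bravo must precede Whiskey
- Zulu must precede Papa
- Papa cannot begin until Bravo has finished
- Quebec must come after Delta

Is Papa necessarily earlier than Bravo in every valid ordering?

No

There is a chain Bravo → Papa, which puts Bravo before Papa.
So Papa never precedes Bravo.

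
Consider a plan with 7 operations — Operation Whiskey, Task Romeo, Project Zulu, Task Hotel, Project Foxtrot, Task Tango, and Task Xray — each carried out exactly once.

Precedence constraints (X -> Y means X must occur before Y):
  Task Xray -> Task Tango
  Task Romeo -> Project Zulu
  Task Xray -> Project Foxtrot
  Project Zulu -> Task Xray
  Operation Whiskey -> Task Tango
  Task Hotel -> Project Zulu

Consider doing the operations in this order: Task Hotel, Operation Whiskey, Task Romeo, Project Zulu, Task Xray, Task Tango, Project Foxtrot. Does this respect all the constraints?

Yes

Every stated constraint is respected: Operation Whiskey sits at position 2, ahead of Task Tango at position 6, and each of the other listed pairs likewise has the predecessor earlier in the sequence.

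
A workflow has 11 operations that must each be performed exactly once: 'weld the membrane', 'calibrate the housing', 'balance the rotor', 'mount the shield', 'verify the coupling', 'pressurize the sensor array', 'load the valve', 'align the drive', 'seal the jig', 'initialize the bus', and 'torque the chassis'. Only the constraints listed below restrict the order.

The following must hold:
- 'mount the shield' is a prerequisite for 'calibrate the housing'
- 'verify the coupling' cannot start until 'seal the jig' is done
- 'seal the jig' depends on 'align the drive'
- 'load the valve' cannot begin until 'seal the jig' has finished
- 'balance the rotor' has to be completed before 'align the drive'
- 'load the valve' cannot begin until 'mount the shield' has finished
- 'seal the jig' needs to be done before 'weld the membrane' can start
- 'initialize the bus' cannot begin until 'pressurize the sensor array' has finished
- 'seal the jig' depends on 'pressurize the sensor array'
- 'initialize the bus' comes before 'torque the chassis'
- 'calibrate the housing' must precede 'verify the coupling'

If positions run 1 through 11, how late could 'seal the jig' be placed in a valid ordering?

Every operation that must follow 'seal the jig' has to come after it. Tracing all chains starting from 'seal the jig', those operations are: 'weld the membrane', 'verify the coupling', 'load the valve' — 3 in total.
So at least 3 operations follow 'seal the jig', putting 'seal the jig' no later than position 8. That position is achievable by scheduling everything else first.

8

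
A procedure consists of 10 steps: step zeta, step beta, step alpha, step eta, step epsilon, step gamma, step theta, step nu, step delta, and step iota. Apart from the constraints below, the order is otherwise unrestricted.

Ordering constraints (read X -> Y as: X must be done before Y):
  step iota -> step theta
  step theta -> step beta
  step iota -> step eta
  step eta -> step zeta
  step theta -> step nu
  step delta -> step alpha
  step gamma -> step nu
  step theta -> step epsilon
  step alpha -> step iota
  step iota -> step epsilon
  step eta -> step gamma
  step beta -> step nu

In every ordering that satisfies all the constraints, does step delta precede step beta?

Tracing the constraints gives a chain: step delta → step alpha → step iota → step theta → step beta.
So step delta must precede step beta in any valid ordering.

Yes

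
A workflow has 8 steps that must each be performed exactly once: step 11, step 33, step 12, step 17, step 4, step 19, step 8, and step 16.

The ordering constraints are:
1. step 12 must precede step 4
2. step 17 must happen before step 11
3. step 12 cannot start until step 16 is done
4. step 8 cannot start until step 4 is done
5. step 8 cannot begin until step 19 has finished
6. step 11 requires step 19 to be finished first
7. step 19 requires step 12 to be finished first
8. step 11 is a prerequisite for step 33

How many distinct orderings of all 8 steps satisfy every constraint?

44

2 steps have no prerequisites (step 17, step 16), so any of them could come first.
Enumerating by repeatedly choosing an available step (one whose prerequisites are all placed) gives 44 distinct complete orderings.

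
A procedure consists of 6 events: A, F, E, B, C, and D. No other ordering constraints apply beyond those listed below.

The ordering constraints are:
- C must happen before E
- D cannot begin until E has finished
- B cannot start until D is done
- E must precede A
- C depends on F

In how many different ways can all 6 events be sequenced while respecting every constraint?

F is the only event with nothing required before it, so every ordering starts there.
Enumerating by repeatedly choosing an available event (one whose prerequisites are all placed) gives 3 distinct complete orderings.

3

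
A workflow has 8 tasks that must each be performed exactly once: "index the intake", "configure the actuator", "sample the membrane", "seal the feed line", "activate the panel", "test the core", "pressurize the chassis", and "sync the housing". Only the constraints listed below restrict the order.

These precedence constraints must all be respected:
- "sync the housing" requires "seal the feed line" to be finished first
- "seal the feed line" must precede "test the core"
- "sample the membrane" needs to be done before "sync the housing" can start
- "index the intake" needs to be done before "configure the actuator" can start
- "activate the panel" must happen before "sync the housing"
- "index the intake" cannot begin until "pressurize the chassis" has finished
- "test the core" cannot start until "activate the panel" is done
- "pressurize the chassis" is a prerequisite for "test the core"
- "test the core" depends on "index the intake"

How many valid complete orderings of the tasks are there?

596

4 tasks have no prerequisites ("sample the membrane", "seal the feed line", "activate the panel", "pressurize the chassis"), so any of them could come first.
Counting all ways to extend the partial order to a total order gives 596.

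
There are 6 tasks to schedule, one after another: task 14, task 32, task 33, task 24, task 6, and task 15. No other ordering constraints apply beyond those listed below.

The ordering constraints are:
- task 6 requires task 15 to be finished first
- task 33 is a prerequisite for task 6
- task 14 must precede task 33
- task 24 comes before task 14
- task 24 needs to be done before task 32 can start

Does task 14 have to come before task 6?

Chaining the stated constraints: task 14 → task 33 → task 6.
So task 14 must precede task 6 in any valid ordering.

Yes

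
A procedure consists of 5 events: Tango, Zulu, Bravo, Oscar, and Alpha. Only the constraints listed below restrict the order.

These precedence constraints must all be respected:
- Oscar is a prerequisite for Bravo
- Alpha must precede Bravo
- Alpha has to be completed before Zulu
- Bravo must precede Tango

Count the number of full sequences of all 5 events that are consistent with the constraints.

7

The events with no prerequisites are Oscar, Alpha; any of them can be placed first.
Systematically extending each partial ordering one event at a time and counting, there are 7 complete orderings.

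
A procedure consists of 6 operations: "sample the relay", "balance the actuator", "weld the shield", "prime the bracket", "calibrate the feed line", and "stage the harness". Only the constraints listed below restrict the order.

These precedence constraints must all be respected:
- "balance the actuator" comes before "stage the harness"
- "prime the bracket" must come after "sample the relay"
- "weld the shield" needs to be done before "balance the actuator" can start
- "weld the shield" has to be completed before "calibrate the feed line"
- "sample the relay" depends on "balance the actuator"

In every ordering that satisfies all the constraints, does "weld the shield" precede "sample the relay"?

Tracing the constraints gives a chain: "weld the shield" → "balance the actuator" → "sample the relay".
That forces "weld the shield" before "sample the relay" in every valid schedule.

Yes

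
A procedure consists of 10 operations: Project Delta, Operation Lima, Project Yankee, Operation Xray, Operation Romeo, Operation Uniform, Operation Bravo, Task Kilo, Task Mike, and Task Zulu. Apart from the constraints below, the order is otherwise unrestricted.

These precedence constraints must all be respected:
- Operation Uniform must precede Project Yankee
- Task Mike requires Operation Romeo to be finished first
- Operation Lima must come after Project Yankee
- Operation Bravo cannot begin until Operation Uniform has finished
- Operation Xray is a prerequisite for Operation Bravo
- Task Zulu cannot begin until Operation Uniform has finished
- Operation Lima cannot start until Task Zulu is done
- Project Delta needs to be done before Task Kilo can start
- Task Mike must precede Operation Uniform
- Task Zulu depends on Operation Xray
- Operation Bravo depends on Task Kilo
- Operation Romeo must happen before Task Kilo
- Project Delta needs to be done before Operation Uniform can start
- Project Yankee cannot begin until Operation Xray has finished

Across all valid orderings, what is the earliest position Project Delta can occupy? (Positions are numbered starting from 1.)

1

No constraint forces any other operation before Project Delta, so it can be placed first.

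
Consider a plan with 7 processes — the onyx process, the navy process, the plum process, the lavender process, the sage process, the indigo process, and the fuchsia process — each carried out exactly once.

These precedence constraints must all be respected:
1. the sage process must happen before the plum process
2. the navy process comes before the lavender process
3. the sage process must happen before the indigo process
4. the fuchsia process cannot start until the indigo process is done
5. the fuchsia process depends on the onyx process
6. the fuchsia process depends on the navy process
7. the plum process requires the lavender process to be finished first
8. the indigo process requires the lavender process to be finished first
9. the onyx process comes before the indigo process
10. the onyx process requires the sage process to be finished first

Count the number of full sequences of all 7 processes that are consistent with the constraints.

21

The processes with no prerequisites are the navy process, the sage process; any of them can be placed first.
Enumerating by repeatedly choosing an available process (one whose prerequisites are all placed) gives 21 distinct complete orderings.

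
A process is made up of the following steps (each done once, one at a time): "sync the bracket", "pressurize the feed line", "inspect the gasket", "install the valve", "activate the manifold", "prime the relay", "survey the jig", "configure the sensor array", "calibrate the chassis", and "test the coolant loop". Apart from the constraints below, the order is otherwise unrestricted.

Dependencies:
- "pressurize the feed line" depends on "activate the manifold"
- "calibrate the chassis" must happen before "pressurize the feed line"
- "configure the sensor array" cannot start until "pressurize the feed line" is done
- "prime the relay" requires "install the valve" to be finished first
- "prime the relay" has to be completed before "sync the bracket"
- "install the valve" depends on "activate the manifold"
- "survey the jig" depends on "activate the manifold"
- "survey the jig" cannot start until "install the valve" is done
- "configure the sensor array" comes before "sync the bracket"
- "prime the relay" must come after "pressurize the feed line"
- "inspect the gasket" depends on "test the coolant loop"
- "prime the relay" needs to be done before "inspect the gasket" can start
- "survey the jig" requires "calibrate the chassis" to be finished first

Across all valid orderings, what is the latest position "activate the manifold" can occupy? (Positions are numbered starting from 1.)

3

Every step that must follow "activate the manifold" has to come after it. Tracing all chains starting from "activate the manifold", those steps are: "sync the bracket", "pressurize the feed line", "inspect the gasket", "install the valve", "prime the relay", "survey the jig", "configure the sensor array" — 7 in total.
With 7 mandatory successors out of 10 steps total, the latest slot for "activate the manifold" is 10−7 = 3, and it's reachable by doing all non-successors before "activate the manifold".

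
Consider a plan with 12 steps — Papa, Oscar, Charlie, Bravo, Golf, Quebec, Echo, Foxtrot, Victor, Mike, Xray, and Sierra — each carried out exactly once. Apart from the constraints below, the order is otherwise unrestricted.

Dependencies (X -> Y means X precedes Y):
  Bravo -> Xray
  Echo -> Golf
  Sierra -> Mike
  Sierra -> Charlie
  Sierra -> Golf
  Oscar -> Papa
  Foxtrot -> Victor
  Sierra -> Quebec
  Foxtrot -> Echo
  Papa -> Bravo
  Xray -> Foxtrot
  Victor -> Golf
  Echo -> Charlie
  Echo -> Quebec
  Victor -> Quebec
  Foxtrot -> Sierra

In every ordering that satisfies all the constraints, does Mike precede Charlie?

No chain of constraints connects Mike to Charlie in either direction.
There exist valid orderings with Charlie before Mike, so Mike is not required to come first.

No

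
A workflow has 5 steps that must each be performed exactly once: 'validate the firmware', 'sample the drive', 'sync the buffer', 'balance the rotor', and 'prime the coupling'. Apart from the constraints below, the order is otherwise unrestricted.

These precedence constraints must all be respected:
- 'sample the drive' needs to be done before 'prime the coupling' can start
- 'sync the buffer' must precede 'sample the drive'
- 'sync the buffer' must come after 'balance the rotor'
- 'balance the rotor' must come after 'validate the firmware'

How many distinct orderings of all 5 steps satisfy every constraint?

'validate the firmware' is the only step with nothing required before it, so every ordering starts there.
Continuing from there, at each step only one step has all its prerequisites placed, so the ordering is fully determined — there is exactly 1.

1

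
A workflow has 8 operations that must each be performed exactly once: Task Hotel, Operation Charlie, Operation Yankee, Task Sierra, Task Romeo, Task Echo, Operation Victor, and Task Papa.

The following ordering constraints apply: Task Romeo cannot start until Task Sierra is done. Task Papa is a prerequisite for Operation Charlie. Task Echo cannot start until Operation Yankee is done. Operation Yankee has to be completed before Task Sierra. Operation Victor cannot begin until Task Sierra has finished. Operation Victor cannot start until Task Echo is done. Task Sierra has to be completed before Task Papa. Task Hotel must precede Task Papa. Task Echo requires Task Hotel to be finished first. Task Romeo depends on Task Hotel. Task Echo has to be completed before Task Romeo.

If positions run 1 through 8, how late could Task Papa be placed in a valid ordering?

The only operation forced after Task Papa (directly or by a chain) is Operation Charlie.
So at least 1 operation follows Task Papa, putting Task Papa no later than position 7. That position is achievable by scheduling everything else first.

7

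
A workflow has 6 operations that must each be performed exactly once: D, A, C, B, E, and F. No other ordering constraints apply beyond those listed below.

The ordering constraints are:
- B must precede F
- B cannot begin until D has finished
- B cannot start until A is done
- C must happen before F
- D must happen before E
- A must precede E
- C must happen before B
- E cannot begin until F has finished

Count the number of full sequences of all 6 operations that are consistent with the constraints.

The operations with no prerequisites are D, A, C; any of them can be placed first.
Systematically extending each partial ordering one operation at a time and counting, there are 6 complete orderings.

6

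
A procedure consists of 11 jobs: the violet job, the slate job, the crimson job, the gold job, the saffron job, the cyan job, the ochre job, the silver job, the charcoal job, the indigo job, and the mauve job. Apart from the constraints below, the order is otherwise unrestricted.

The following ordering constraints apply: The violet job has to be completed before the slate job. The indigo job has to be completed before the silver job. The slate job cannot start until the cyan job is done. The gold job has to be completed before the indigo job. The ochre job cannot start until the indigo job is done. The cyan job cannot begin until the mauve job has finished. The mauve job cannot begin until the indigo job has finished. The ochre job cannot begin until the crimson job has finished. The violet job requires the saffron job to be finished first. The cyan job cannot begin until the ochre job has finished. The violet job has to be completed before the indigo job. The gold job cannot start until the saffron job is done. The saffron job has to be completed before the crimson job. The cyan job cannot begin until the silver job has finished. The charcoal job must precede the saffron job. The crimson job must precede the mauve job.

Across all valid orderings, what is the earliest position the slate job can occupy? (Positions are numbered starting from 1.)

Every job that must precede the slate job has to come before it. Tracing all chains that end at the slate job, those jobs are: the violet job, the crimson job, the gold job, the saffron job, the cyan job, the ochre job, the silver job, the charcoal job, the indigo job, the mauve job — 10 in total.
So at minimum 10 jobs come before the slate job, putting the slate job no earlier than position 11. That position is achievable by scheduling exactly those predecessors first.

11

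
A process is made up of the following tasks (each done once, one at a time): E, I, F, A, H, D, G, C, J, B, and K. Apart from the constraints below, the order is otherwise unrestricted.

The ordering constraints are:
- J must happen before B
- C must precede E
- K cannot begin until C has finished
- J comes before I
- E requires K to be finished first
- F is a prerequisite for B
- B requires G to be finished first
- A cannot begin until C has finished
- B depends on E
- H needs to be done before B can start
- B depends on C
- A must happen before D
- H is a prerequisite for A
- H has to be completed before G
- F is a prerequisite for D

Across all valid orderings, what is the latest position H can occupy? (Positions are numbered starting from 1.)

Following every chain forward from H, the tasks that must come later are A, D, G, B — 4 of them.
So at least 4 tasks follow H, putting H no later than position 7. That position is achievable by scheduling everything else first.

7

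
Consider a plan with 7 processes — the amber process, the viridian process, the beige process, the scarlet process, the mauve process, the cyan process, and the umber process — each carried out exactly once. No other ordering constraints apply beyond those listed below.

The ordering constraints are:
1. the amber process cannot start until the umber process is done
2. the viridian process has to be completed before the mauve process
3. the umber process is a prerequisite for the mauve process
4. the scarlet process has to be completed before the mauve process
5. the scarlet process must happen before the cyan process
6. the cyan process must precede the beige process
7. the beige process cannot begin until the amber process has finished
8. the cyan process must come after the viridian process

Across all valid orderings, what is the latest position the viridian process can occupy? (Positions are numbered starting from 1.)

4

The processes that are forced after the viridian process, directly or by a chain of constraints, are the beige process, the mauve process, the cyan process. That's 3 processes.
With 3 mandatory successors out of 7 processes total, the latest slot for the viridian process is 7−3 = 4, and it's reachable by doing all non-successors before the viridian process.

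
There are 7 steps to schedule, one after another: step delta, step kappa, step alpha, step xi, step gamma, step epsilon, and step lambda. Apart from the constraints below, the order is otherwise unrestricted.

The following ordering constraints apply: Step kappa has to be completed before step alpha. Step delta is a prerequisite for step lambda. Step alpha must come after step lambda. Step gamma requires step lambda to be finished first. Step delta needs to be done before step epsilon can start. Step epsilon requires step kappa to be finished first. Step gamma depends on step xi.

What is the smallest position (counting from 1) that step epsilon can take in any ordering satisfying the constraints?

3

Every step that must precede step epsilon has to come before it. Tracing all chains that end at step epsilon, those steps are: step delta, step kappa — 2 in total.
With 2 mandatory predecessors, the earliest step epsilon can sit is position 2+1 = 3, and placing just those 2 first achieves it.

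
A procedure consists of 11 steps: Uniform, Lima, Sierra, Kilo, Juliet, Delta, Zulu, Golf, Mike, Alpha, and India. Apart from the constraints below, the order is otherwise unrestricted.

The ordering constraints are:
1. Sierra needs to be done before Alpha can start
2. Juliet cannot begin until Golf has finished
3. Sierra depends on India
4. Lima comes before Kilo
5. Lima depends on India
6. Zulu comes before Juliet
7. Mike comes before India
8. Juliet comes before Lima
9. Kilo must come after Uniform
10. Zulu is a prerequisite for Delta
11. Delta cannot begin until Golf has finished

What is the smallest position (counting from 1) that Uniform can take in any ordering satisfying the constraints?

Uniform has no prerequisites at all, so it can go in position 1.

1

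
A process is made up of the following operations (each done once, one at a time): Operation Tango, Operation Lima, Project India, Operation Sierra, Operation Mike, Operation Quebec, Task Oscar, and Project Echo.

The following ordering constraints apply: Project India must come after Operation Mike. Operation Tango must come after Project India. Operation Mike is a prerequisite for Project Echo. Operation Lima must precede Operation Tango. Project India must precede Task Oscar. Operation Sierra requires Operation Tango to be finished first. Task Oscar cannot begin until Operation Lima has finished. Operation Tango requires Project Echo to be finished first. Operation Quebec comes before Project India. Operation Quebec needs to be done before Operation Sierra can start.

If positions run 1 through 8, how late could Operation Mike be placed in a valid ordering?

Every operation that must follow Operation Mike has to come after it. Tracing all chains starting from Operation Mike, those operations are: Operation Tango, Project India, Operation Sierra, Task Oscar, Project Echo — 5 in total.
So at least 5 operations follow Operation Mike, putting Operation Mike no later than position 3. That position is achievable by scheduling everything else first.

3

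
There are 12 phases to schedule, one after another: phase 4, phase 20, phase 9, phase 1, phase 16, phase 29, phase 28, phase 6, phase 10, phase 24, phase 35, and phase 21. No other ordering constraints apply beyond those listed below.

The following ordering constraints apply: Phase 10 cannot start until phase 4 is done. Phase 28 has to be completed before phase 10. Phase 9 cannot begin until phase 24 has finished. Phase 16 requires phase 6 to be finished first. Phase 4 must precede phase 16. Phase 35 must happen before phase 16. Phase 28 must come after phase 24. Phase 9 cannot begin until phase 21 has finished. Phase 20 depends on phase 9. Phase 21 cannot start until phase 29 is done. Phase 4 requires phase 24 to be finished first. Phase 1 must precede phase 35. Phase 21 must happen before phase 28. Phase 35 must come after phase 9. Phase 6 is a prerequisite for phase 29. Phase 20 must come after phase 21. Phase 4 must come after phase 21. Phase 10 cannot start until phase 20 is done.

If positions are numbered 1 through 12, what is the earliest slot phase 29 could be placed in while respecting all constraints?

The only phase forced before phase 29 (directly or transitively) is phase 6.
With 1 mandatory predecessor, the earliest phase 29 can sit is position 1+1 = 2, and placing just that one first achieves it.

2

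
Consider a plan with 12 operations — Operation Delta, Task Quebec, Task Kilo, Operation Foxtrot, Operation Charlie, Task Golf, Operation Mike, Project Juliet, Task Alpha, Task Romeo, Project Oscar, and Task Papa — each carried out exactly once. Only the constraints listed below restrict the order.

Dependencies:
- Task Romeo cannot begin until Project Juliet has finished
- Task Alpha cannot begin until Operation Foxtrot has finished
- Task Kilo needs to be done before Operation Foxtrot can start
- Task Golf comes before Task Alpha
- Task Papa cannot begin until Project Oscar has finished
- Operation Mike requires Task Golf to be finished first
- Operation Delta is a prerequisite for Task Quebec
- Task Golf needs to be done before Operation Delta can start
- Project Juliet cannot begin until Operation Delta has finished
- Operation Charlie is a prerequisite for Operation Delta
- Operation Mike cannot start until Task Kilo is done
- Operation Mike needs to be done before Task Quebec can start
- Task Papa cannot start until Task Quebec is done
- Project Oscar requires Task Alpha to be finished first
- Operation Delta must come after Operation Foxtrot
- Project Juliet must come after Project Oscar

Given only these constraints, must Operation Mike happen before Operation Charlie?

No

Operation Mike and Operation Charlie are not related by any chain of constraints.
There exist valid orderings with Operation Charlie before Operation Mike, so Operation Mike is not required to come first.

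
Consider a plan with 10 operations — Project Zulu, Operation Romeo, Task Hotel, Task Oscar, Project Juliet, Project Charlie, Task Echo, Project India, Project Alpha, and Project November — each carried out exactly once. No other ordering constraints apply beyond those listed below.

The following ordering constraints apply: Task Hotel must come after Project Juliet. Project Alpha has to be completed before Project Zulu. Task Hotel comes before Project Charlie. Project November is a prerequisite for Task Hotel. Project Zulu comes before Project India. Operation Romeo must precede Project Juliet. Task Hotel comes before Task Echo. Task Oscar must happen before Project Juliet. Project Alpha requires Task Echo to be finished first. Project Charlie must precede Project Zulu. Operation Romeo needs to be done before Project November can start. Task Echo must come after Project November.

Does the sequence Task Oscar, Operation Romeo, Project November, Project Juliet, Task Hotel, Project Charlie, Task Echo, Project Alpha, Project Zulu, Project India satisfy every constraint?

Every stated constraint is respected: Project November sits at position 3, ahead of Task Echo at position 7, and each of the other listed pairs likewise has the predecessor earlier in the sequence.

Yes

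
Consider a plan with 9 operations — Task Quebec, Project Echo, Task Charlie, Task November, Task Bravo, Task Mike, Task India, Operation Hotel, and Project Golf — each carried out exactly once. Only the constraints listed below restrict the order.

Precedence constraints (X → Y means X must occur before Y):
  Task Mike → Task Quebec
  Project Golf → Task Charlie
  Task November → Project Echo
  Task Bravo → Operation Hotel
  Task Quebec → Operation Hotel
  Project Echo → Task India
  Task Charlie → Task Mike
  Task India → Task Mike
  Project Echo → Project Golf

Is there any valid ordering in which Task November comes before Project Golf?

Every valid ordering already has Task November before Project Golf (the constraints require it), so in particular at least one does.

Yes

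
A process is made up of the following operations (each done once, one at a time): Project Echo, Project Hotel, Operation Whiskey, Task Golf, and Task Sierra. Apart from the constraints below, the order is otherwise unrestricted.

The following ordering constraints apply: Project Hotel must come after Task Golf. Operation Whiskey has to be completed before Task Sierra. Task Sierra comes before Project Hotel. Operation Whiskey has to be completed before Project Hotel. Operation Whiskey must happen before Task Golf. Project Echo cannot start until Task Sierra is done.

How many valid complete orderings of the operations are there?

5

Operation Whiskey is the only operation with nothing required before it, so every ordering starts there.
Counting all ways to extend the partial order to a total order gives 5.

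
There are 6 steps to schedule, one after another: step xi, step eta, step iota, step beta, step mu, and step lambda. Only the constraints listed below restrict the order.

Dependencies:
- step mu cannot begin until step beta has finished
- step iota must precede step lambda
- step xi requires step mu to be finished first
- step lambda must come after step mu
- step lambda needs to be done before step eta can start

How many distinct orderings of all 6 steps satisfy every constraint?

10

The steps with no prerequisites are step iota, step beta; any of them can be placed first.
Counting all ways to extend the partial order to a total order gives 10.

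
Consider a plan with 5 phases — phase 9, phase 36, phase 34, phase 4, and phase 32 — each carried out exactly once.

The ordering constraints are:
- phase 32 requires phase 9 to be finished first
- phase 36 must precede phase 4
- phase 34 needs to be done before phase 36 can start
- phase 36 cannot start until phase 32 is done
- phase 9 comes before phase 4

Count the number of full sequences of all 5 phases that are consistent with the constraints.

2 phases have no prerequisites (phase 9, phase 34), so any of them could come first.
Counting all ways to extend the partial order to a total order gives 3.

3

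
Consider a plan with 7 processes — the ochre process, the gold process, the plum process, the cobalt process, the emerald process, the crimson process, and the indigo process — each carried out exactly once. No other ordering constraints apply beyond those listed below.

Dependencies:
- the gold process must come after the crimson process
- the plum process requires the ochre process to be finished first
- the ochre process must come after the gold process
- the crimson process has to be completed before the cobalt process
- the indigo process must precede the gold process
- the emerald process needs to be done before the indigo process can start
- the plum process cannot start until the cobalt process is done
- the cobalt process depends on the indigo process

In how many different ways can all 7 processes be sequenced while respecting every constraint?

9

2 processes have no prerequisites (the emerald process, the crimson process), so any of them could come first.
Counting all ways to extend the partial order to a total order gives 9.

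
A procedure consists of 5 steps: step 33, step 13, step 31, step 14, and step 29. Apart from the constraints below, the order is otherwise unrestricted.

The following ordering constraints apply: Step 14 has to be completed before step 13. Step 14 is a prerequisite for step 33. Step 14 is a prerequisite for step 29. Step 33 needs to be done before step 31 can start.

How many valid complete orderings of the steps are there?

Only step 14 has no prerequisites, so it must go first.
Counting all ways to extend the partial order to a total order gives 12.

12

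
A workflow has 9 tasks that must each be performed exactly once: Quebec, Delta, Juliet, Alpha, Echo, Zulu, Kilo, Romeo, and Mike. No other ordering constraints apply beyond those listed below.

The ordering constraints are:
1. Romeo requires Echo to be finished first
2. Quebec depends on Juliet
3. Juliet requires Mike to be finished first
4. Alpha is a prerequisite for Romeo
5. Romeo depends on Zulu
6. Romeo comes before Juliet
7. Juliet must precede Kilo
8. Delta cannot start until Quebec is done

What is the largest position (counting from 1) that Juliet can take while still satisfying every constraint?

6

Every task that must follow Juliet has to come after it. Tracing all chains starting from Juliet, those tasks are: Quebec, Delta, Kilo — 3 in total.
With 3 mandatory successors out of 9 tasks total, the latest slot for Juliet is 9−3 = 6, and it's reachable by doing all non-successors before Juliet.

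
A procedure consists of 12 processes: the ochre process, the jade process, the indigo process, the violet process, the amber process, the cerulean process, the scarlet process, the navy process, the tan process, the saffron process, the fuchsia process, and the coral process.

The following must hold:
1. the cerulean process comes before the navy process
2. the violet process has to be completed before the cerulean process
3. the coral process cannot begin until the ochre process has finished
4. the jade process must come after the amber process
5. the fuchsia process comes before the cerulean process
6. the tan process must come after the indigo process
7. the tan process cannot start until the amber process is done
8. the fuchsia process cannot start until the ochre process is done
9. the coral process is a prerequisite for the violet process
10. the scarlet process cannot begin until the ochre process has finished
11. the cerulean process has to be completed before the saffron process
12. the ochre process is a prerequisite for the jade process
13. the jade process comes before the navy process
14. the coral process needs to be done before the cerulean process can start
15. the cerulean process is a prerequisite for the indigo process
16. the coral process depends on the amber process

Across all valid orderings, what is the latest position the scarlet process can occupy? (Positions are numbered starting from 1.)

12

The scarlet process has no required successors, so nothing stops it from going last (position 12).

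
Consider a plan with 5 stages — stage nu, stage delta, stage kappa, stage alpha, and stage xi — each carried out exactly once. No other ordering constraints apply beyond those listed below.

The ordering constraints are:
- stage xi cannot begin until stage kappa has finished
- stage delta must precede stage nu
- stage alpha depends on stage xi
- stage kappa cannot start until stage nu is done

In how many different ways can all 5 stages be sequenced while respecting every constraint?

1

Stage delta is the only stage with nothing required before it, so every ordering starts there.
Continuing from there, at each step only one stage has all its prerequisites placed, so the ordering is fully determined — there is exactly 1.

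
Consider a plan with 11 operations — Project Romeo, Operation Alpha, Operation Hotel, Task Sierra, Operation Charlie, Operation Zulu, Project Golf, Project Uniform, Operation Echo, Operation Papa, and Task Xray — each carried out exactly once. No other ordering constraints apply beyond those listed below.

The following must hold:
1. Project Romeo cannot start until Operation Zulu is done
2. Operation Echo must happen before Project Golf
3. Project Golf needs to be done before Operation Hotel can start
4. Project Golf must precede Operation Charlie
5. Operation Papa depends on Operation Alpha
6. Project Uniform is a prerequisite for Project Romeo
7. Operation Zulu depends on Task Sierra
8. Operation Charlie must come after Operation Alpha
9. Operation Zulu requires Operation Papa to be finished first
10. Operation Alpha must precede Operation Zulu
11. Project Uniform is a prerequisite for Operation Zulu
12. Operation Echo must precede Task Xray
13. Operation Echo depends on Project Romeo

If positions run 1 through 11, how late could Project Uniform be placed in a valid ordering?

Every operation that must follow Project Uniform has to come after it. Tracing all chains starting from Project Uniform, those operations are: Project Romeo, Operation Hotel, Operation Charlie, Operation Zulu, Project Golf, Operation Echo, Task Xray — 7 in total.
With 7 mandatory successors out of 11 operations total, the latest slot for Project Uniform is 11−7 = 4, and it's reachable by doing all non-successors before Project Uniform.

4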